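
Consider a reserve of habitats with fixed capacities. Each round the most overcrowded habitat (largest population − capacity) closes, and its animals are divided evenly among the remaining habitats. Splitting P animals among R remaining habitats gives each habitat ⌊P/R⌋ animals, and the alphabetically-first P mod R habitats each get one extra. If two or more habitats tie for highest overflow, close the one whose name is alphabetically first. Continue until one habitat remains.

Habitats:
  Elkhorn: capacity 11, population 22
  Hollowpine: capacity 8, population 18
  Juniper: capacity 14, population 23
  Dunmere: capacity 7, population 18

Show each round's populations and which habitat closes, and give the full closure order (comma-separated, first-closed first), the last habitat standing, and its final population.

Closure order: Dunmere, Elkhorn, Hollowpine
Last habitat: Juniper with 81 animals

Round 1: Dunmere=18 Elkhorn=22 Hollowpine=18 Juniper=23 → close Dunmere (overflow 11)
  18÷3 = 6 each, +1 to first 0
Round 2: Elkhorn=28 Hollowpine=24 Juniper=29 → close Elkhorn (overflow 17)
  28÷2 = 14 each, +1 to first 0
Round 3: Hollowpine=38 Juniper=43 → close Hollowpine (overflow 30)
  38÷1 = 38 each, +1 to first 0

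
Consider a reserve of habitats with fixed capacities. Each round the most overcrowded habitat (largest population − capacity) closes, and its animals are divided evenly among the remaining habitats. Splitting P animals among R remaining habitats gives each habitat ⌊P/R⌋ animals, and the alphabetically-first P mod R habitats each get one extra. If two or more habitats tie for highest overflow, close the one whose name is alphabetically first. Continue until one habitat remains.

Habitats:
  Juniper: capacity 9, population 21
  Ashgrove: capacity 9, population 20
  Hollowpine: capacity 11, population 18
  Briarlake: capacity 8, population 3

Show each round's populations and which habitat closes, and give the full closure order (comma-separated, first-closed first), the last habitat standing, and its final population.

Round 1: Ashgrove=20 Briarlake=3 Hollowpine=18 Juniper=21 → close Juniper (overflow 12)
  21÷3 = 7 each, +1 to first 0
Round 2: Ashgrove=27 Briarlake=10 Hollowpine=25 → close Ashgrove (overflow 18)
  27÷2 = 13 each, +1 to first 1
Round 3: Briarlake=24 Hollowpine=38 → close Hollowpine (overflow 27)
  38÷1 = 38 each, +1 to first 0

Closure order: Juniper, Ashgrove, Hollowpine
Last habitat: Briarlake with 62 animals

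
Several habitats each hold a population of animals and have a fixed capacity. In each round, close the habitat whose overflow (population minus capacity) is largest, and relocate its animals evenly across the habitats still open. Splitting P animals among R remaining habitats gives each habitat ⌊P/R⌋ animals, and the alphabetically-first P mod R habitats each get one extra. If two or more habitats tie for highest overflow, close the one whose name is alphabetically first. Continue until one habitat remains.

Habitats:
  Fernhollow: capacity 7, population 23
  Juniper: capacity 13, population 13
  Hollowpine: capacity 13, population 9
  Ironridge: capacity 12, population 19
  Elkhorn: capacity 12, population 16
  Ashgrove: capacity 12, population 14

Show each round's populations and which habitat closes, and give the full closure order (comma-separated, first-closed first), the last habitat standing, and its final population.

Closure order: Fernhollow, Ironridge, Elkhorn, Ashgrove, Juniper
Last habitat: Hollowpine with 94 animals

Round 1: Ashgrove=14 Elkhorn=16 Fernhollow=23 Hollowpine=9 Ironridge=19 Juniper=13 → close Fernhollow (overflow 16)
  23÷5 = 4 each, +1 to first 3
Round 2: Ashgrove=19 Elkhorn=21 Hollowpine=14 Ironridge=23 Juniper=17 → close Ironridge (overflow 11)
  23÷4 = 5 each, +1 to first 3
Round 3: Ashgrove=25 Elkhorn=27 Hollowpine=20 Juniper=22 → close Elkhorn (overflow 15)
  27÷3 = 9 each, +1 to first 0
Round 4: Ashgrove=34 Hollowpine=29 Juniper=31 → close Ashgrove (overflow 22)
  34÷2 = 17 each, +1 to first 0
Round 5: Hollowpine=46 Juniper=48 → close Juniper (overflow 35)
  48÷1 = 48 each, +1 to first 0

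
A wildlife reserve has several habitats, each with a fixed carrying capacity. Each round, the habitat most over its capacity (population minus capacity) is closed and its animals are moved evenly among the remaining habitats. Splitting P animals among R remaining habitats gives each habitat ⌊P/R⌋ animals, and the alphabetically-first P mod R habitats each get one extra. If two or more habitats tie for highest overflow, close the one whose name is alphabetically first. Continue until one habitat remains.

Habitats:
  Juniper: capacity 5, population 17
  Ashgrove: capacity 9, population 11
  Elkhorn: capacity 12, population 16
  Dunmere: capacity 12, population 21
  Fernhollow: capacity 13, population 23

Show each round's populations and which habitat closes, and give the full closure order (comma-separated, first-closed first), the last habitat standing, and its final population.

Closure order: Juniper, Fernhollow, Dunmere, Elkhorn
Last habitat: Ashgrove with 88 animals

Round 1: Ashgrove=11 Dunmere=21 Elkhorn=16 Fernhollow=23 Juniper=17 → close Juniper (overflow 12)
  17÷4 = 4 each, +1 to first 1
Round 2: Ashgrove=16 Dunmere=25 Elkhorn=20 Fernhollow=27 → close Fernhollow (overflow 14)
  27÷3 = 9 each, +1 to first 0
Round 3: Ashgrove=25 Dunmere=34 Elkhorn=29 → close Dunmere (overflow 22)
  34÷2 = 17 each, +1 to first 0
Round 4: Ashgrove=42 Elkhorn=46 → close Elkhorn (overflow 34)
  46÷1 = 46 each, +1 to first 0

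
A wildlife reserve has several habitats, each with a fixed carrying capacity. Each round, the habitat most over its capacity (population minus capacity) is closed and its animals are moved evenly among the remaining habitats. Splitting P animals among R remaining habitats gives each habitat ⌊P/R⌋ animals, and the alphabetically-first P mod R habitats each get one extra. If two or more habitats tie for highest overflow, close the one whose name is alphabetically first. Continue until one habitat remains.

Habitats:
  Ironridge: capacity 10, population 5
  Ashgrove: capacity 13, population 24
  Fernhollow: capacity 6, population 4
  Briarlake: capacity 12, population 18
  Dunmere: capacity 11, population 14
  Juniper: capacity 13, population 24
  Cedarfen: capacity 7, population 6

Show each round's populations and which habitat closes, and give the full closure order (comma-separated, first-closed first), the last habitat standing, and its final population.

Closure order: Ashgrove, Juniper, Briarlake, Dunmere, Cedarfen, Fernhollow
Last habitat: Ironridge with 95 animals

Round 1: Ashgrove=24 Briarlake=18 Cedarfen=6 Dunmere=14 Fernhollow=4 Ironridge=5 Juniper=24 → close Ashgrove (overflow 11)
  24÷6 = 4 each, +1 to first 0
Round 2: Briarlake=22 Cedarfen=10 Dunmere=18 Fernhollow=8 Ironridge=9 Juniper=28 → close Juniper (overflow 15)
  28÷5 = 5 each, +1 to first 3
Round 3: Briarlake=28 Cedarfen=16 Dunmere=24 Fernhollow=13 Ironridge=14 → close Briarlake (overflow 16)
  28÷4 = 7 each, +1 to first 0
Round 4: Cedarfen=23 Dunmere=31 Fernhollow=20 Ironridge=21 → close Dunmere (overflow 20)
  31÷3 = 10 each, +1 to first 1
Round 5: Cedarfen=34 Fernhollow=30 Ironridge=31 → close Cedarfen (overflow 27)
  34÷2 = 17 each, +1 to first 0
Round 6: Fernhollow=47 Ironridge=48 → close Fernhollow (overflow 41)
  47÷1 = 47 each, +1 to first 0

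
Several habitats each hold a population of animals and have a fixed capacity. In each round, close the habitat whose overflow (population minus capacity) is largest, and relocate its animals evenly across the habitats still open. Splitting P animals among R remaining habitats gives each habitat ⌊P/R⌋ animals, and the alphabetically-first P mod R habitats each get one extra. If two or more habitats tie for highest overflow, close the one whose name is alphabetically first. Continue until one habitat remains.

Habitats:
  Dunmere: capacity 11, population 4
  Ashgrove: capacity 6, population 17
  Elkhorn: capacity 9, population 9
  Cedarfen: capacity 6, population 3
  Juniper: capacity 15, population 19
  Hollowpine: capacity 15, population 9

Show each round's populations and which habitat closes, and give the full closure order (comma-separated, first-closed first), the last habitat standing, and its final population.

Round 1: Ashgrove=17 Cedarfen=3 Dunmere=4 Elkhorn=9 Hollowpine=9 Juniper=19 → close Ashgrove (overflow 11)
  17÷5 = 3 each, +1 to first 2
Round 2: Cedarfen=7 Dunmere=8 Elkhorn=12 Hollowpine=12 Juniper=22 → close Juniper (overflow 7)
  22÷4 = 5 each, +1 to first 2
Round 3: Cedarfen=13 Dunmere=14 Elkhorn=17 Hollowpine=17 → close Elkhorn (overflow 8)
  17÷3 = 5 each, +1 to first 2
Round 4: Cedarfen=19 Dunmere=20 Hollowpine=22 → close Cedarfen (overflow 13)
  19÷2 = 9 each, +1 to first 1
Round 5: Dunmere=30 Hollowpine=31 → close Dunmere (overflow 19)
  30÷1 = 30 each, +1 to first 0

Closure order: Ashgrove, Juniper, Elkhorn, Cedarfen, Dunmere
Last habitat: Hollowpine with 61 animals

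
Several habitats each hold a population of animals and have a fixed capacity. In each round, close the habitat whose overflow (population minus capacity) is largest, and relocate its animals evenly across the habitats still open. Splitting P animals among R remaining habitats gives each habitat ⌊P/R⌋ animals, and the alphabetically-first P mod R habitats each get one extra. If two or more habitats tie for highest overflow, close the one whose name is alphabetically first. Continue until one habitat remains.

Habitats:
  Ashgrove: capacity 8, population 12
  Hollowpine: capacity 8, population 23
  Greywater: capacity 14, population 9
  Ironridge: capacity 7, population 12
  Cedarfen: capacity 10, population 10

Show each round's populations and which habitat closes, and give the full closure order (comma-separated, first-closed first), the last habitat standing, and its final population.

Closure order: Hollowpine, Ashgrove, Ironridge, Cedarfen
Last habitat: Greywater with 66 animals

Round 1: Ashgrove=12 Cedarfen=10 Greywater=9 Hollowpine=23 Ironridge=12 → close Hollowpine (overflow 15)
  23÷4 = 5 each, +1 to first 3
Round 2: Ashgrove=18 Cedarfen=16 Greywater=15 Ironridge=17 → close Ashgrove (overflow 10)
  18÷3 = 6 each, +1 to first 0
Round 3: Cedarfen=22 Greywater=21 Ironridge=23 → close Ironridge (overflow 16)
  23÷2 = 11 each, +1 to first 1
Round 4: Cedarfen=34 Greywater=32 → close Cedarfen (overflow 24)
  34÷1 = 34 each, +1 to first 0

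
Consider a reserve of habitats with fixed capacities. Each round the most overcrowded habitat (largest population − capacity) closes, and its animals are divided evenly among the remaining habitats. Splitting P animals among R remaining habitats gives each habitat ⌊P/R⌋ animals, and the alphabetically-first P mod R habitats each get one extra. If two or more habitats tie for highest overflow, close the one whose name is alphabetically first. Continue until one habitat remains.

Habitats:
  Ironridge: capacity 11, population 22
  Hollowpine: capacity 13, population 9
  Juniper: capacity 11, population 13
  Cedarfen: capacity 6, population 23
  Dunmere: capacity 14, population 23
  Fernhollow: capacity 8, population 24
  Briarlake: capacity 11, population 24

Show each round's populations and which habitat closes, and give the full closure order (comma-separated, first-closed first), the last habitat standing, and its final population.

Round 1: Briarlake=24 Cedarfen=23 Dunmere=23 Fernhollow=24 Hollowpine=9 Ironridge=22 Juniper=13 → close Cedarfen (overflow 17)
  23÷6 = 3 each, +1 to first 5
Round 2: Briarlake=28 Dunmere=27 Fernhollow=28 Hollowpine=13 Ironridge=26 Juniper=16 → close Fernhollow (overflow 20)
  28÷5 = 5 each, +1 to first 3
Round 3: Briarlake=34 Dunmere=33 Hollowpine=19 Ironridge=31 Juniper=21 → close Briarlake (overflow 23)
  34÷4 = 8 each, +1 to first 2
Round 4: Dunmere=42 Hollowpine=28 Ironridge=39 Juniper=29 → close Dunmere (overflow 28)
  42÷3 = 14 each, +1 to first 0
Round 5: Hollowpine=42 Ironridge=53 Juniper=43 → close Ironridge (overflow 42)
  53÷2 = 26 each, +1 to first 1
Round 6: Hollowpine=69 Juniper=69 → close Juniper (overflow 58)
  69÷1 = 69 each, +1 to first 0

Closure order: Cedarfen, Fernhollow, Briarlake, Dunmere, Ironridge, Juniper
Last habitat: Hollowpine with 138 animals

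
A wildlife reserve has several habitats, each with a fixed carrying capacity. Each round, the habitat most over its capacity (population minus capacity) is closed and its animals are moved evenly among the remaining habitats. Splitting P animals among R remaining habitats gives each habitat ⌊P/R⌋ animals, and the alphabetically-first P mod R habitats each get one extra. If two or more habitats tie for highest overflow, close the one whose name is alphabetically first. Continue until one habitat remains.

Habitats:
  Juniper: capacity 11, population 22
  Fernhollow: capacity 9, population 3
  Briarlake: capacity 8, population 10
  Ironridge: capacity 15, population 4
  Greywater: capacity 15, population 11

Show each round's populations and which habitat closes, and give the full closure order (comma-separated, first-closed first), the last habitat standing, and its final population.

Closure order: Juniper, Briarlake, Fernhollow, Greywater
Last habitat: Ironridge with 50 animals

Round 1: Briarlake=10 Fernhollow=3 Greywater=11 Ironridge=4 Juniper=22 → close Juniper (overflow 11)
  22÷4 = 5 each, +1 to first 2
Round 2: Briarlake=16 Fernhollow=9 Greywater=16 Ironridge=9 → close Briarlake (overflow 8)
  16÷3 = 5 each, +1 to first 1
Round 3: Fernhollow=15 Greywater=21 Ironridge=14 → close Fernhollow (overflow 6)
  15÷2 = 7 each, +1 to first 1
Round 4: Greywater=29 Ironridge=21 → close Greywater (overflow 14)
  29÷1 = 29 each, +1 to first 0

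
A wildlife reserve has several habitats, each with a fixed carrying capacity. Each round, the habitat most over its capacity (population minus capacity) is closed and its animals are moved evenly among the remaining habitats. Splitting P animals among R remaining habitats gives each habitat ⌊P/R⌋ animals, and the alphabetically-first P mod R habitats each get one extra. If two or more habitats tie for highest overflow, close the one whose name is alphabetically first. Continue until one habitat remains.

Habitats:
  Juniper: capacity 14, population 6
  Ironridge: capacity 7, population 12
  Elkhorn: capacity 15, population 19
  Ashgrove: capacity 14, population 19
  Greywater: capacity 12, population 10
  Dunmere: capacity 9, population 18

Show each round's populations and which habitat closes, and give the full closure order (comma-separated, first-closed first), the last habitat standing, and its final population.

Round 1: Ashgrove=19 Dunmere=18 Elkhorn=19 Greywater=10 Ironridge=12 Juniper=6 → close Dunmere (overflow 9)
  18÷5 = 3 each, +1 to first 3
Round 2: Ashgrove=23 Elkhorn=23 Greywater=14 Ironridge=15 Juniper=9 → close Ashgrove (overflow 9)
  23÷4 = 5 each, +1 to first 3
Round 3: Elkhorn=29 Greywater=20 Ironridge=21 Juniper=14 → close Elkhorn (overflow 14)
  29÷3 = 9 each, +1 to first 2
Round 4: Greywater=30 Ironridge=31 Juniper=23 → close Ironridge (overflow 24)
  31÷2 = 15 each, +1 to first 1
Round 5: Greywater=46 Juniper=38 → close Greywater (overflow 34)
  46÷1 = 46 each, +1 to first 0

Closure order: Dunmere, Ashgrove, Elkhorn, Ironridge, Greywater
Last habitat: Juniper with 84 animals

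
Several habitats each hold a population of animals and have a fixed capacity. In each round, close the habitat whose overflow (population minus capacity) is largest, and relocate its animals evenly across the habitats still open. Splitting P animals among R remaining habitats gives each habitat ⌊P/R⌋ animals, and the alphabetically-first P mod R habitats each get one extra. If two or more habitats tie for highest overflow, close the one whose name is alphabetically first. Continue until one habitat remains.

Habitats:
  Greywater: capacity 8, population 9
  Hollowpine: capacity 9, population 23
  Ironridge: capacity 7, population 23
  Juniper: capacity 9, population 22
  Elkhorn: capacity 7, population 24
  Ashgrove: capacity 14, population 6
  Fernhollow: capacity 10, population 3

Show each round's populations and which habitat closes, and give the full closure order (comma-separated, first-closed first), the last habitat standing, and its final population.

Round 1: Ashgrove=6 Elkhorn=24 Fernhollow=3 Greywater=9 Hollowpine=23 Ironridge=23 Juniper=22 → close Elkhorn (overflow 17)
  24÷6 = 4 each, +1 to first 0
Round 2: Ashgrove=10 Fernhollow=7 Greywater=13 Hollowpine=27 Ironridge=27 Juniper=26 → close Ironridge (overflow 20)
  27÷5 = 5 each, +1 to first 2
Round 3: Ashgrove=16 Fernhollow=13 Greywater=18 Hollowpine=32 Juniper=31 → close Hollowpine (overflow 23)
  32÷4 = 8 each, +1 to first 0
Round 4: Ashgrove=24 Fernhollow=21 Greywater=26 Juniper=39 → close Juniper (overflow 30)
  39÷3 = 13 each, +1 to first 0
Round 5: Ashgrove=37 Fernhollow=34 Greywater=39 → close Greywater (overflow 31)
  39÷2 = 19 each, +1 to first 1
Round 6: Ashgrove=57 Fernhollow=53 → close Ashgrove (overflow 43)
  57÷1 = 57 each, +1 to first 0

Closure order: Elkhorn, Ironridge, Hollowpine, Juniper, Greywater, Ashgrove
Last habitat: Fernhollow with 110 animals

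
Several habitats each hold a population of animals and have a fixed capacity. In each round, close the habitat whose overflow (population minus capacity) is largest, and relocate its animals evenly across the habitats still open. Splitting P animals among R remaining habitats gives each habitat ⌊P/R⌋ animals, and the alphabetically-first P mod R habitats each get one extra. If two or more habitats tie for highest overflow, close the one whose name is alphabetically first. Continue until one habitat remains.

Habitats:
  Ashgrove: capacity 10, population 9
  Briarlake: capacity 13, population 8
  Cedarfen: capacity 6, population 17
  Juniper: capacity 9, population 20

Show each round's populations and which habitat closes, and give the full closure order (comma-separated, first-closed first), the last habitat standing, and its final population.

Round 1: Ashgrove=9 Briarlake=8 Cedarfen=17 Juniper=20 → close Cedarfen (overflow 11)
  17÷3 = 5 each, +1 to first 2
Round 2: Ashgrove=15 Briarlake=14 Juniper=25 → close Juniper (overflow 16)
  25÷2 = 12 each, +1 to first 1
Round 3: Ashgrove=28 Briarlake=26 → close Ashgrove (overflow 18)
  28÷1 = 28 each, +1 to first 0

Closure order: Cedarfen, Juniper, Ashgrove
Last habitat: Briarlake with 54 animals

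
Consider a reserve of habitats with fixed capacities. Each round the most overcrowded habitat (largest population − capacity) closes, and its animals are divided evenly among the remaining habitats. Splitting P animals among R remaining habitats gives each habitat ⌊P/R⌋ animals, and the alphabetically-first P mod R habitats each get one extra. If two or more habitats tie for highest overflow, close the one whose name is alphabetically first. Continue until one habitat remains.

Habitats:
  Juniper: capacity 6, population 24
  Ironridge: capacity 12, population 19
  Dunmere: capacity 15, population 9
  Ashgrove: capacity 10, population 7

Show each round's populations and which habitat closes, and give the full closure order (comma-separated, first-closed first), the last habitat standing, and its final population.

Closure order: Juniper, Ironridge, Ashgrove
Last habitat: Dunmere with 59 animals

Round 1: Ashgrove=7 Dunmere=9 Ironridge=19 Juniper=24 → close Juniper (overflow 18)
  24÷3 = 8 each, +1 to first 0
Round 2: Ashgrove=15 Dunmere=17 Ironridge=27 → close Ironridge (overflow 15)
  27÷2 = 13 each, +1 to first 1
Round 3: Ashgrove=29 Dunmere=30 → close Ashgrove (overflow 19)
  29÷1 = 29 each, +1 to first 0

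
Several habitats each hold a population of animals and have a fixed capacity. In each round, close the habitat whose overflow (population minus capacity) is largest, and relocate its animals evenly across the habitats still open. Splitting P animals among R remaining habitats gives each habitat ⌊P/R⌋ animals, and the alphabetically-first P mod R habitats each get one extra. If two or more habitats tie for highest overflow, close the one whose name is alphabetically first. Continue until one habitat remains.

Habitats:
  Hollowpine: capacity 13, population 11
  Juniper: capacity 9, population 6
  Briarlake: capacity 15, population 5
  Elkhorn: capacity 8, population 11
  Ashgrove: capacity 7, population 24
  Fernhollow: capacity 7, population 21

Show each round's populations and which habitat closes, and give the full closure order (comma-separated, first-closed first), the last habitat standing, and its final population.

Closure order: Ashgrove, Fernhollow, Elkhorn, Hollowpine, Juniper
Last habitat: Briarlake with 78 animals

Round 1: Ashgrove=24 Briarlake=5 Elkhorn=11 Fernhollow=21 Hollowpine=11 Juniper=6 → close Ashgrove (overflow 17)
  24÷5 = 4 each, +1 to first 4
Round 2: Briarlake=10 Elkhorn=16 Fernhollow=26 Hollowpine=16 Juniper=10 → close Fernhollow (overflow 19)
  26÷4 = 6 each, +1 to first 2
Round 3: Briarlake=17 Elkhorn=23 Hollowpine=22 Juniper=16 → close Elkhorn (overflow 15)
  23÷3 = 7 each, +1 to first 2
Round 4: Briarlake=25 Hollowpine=30 Juniper=23 → close Hollowpine (overflow 17)
  30÷2 = 15 each, +1 to first 0
Round 5: Briarlake=40 Juniper=38 → close Juniper (overflow 29)
  38÷1 = 38 each, +1 to first 0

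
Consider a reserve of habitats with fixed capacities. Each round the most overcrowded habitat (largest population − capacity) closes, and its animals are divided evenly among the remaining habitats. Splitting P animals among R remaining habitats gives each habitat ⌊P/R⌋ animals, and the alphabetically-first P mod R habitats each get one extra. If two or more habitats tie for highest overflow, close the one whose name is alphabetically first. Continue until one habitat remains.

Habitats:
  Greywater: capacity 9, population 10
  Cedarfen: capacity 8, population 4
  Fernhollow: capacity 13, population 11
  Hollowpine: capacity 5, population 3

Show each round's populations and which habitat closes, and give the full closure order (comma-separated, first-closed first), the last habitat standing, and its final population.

Closure order: Greywater, Fernhollow, Hollowpine
Last habitat: Cedarfen with 28 animals

Round 1: Cedarfen=4 Fernhollow=11 Greywater=10 Hollowpine=3 → close Greywater (overflow 1)
  10÷3 = 3 each, +1 to first 1
Round 2: Cedarfen=8 Fernhollow=14 Hollowpine=6 → close Fernhollow (overflow 1)
  14÷2 = 7 each, +1 to first 0
Round 3: Cedarfen=15 Hollowpine=13 → close Hollowpine (overflow 8)
  13÷1 = 13 each, +1 to first 0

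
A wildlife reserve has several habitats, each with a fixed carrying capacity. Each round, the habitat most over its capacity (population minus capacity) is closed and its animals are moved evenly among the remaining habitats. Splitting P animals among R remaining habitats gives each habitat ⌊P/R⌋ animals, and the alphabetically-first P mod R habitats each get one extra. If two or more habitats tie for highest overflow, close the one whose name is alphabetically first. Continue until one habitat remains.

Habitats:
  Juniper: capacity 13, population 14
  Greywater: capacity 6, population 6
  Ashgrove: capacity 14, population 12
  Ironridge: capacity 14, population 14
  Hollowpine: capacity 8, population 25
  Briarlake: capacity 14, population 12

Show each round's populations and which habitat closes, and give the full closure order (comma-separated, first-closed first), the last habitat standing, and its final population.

Closure order: Hollowpine, Juniper, Greywater, Ashgrove, Ironridge
Last habitat: Briarlake with 83 animals

Round 1: Ashgrove=12 Briarlake=12 Greywater=6 Hollowpine=25 Ironridge=14 Juniper=14 → close Hollowpine (overflow 17)
  25÷5 = 5 each, +1 to first 0
Round 2: Ashgrove=17 Briarlake=17 Greywater=11 Ironridge=19 Juniper=19 → close Juniper (overflow 6)
  19÷4 = 4 each, +1 to first 3
Round 3: Ashgrove=22 Briarlake=22 Greywater=16 Ironridge=23 → close Greywater (overflow 10)
  16÷3 = 5 each, +1 to first 1
Round 4: Ashgrove=28 Briarlake=27 Ironridge=28 → close Ashgrove (overflow 14)
  28÷2 = 14 each, +1 to first 0
Round 5: Briarlake=41 Ironridge=42 → close Ironridge (overflow 28)
  42÷1 = 42 each, +1 to first 0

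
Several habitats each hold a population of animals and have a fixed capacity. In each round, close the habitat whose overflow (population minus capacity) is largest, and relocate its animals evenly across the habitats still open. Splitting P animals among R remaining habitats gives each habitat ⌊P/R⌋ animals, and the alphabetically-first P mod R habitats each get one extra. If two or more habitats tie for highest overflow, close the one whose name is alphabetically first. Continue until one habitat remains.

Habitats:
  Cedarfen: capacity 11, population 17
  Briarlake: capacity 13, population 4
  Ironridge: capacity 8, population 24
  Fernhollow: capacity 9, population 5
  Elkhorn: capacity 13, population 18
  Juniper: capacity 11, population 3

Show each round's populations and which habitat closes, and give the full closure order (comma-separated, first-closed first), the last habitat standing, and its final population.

Closure order: Ironridge, Cedarfen, Elkhorn, Fernhollow, Briarlake
Last habitat: Juniper with 71 animals

Round 1: Briarlake=4 Cedarfen=17 Elkhorn=18 Fernhollow=5 Ironridge=24 Juniper=3 → close Ironridge (overflow 16)
  24÷5 = 4 each, +1 to first 4
Round 2: Briarlake=9 Cedarfen=22 Elkhorn=23 Fernhollow=10 Juniper=7 → close Cedarfen (overflow 11)
  22÷4 = 5 each, +1 to first 2
Round 3: Briarlake=15 Elkhorn=29 Fernhollow=15 Juniper=12 → close Elkhorn (overflow 16)
  29÷3 = 9 each, +1 to first 2
Round 4: Briarlake=25 Fernhollow=25 Juniper=21 → close Fernhollow (overflow 16)
  25÷2 = 12 each, +1 to first 1
Round 5: Briarlake=38 Juniper=33 → close Briarlake (overflow 25)
  38÷1 = 38 each, +1 to first 0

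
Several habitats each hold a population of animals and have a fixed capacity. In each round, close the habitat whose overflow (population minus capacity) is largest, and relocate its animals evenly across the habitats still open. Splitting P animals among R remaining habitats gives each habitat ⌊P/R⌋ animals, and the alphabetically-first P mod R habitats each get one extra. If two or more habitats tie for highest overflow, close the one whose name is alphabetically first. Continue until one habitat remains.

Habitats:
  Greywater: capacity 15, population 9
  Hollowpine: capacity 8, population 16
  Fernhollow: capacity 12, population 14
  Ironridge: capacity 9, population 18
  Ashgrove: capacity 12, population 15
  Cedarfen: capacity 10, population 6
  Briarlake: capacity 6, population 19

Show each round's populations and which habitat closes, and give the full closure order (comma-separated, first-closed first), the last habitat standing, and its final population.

Round 1: Ashgrove=15 Briarlake=19 Cedarfen=6 Fernhollow=14 Greywater=9 Hollowpine=16 Ironridge=18 → close Briarlake (overflow 13)
  19÷6 = 3 each, +1 to first 1
Round 2: Ashgrove=19 Cedarfen=9 Fernhollow=17 Greywater=12 Hollowpine=19 Ironridge=21 → close Ironridge (overflow 12)
  21÷5 = 4 each, +1 to first 1
Round 3: Ashgrove=24 Cedarfen=13 Fernhollow=21 Greywater=16 Hollowpine=23 → close Hollowpine (overflow 15)
  23÷4 = 5 each, +1 to first 3
Round 4: Ashgrove=30 Cedarfen=19 Fernhollow=27 Greywater=21 → close Ashgrove (overflow 18)
  30÷3 = 10 each, +1 to first 0
Round 5: Cedarfen=29 Fernhollow=37 Greywater=31 → close Fernhollow (overflow 25)
  37÷2 = 18 each, +1 to first 1
Round 6: Cedarfen=48 Greywater=49 → close Cedarfen (overflow 38)
  48÷1 = 48 each, +1 to first 0

Closure order: Briarlake, Ironridge, Hollowpine, Ashgrove, Fernhollow, Cedarfen
Last habitat: Greywater with 97 animals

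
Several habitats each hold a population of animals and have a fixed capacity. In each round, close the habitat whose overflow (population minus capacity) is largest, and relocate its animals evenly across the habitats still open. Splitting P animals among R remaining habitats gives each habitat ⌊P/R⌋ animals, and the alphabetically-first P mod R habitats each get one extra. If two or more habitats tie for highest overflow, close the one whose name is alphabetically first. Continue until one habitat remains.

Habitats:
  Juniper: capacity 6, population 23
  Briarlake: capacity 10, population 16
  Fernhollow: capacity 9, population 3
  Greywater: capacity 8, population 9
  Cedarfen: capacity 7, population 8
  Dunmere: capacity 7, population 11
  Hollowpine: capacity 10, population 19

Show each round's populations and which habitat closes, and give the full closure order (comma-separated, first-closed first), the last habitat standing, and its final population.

Round 1: Briarlake=16 Cedarfen=8 Dunmere=11 Fernhollow=3 Greywater=9 Hollowpine=19 Juniper=23 → close Juniper (overflow 17)
  23÷6 = 3 each, +1 to first 5
Round 2: Briarlake=20 Cedarfen=12 Dunmere=15 Fernhollow=7 Greywater=13 Hollowpine=22 → close Hollowpine (overflow 12)
  22÷5 = 4 each, +1 to first 2
Round 3: Briarlake=25 Cedarfen=17 Dunmere=19 Fernhollow=11 Greywater=17 → close Briarlake (overflow 15)
  25÷4 = 6 each, +1 to first 1
Round 4: Cedarfen=24 Dunmere=25 Fernhollow=17 Greywater=23 → close Dunmere (overflow 18)
  25÷3 = 8 each, +1 to first 1
Round 5: Cedarfen=33 Fernhollow=25 Greywater=31 → close Cedarfen (overflow 26)
  33÷2 = 16 each, +1 to first 1
Round 6: Fernhollow=42 Greywater=47 → close Greywater (overflow 39)
  47÷1 = 47 each, +1 to first 0

Closure order: Juniper, Hollowpine, Briarlake, Dunmere, Cedarfen, Greywater
Last habitat: Fernhollow with 89 animals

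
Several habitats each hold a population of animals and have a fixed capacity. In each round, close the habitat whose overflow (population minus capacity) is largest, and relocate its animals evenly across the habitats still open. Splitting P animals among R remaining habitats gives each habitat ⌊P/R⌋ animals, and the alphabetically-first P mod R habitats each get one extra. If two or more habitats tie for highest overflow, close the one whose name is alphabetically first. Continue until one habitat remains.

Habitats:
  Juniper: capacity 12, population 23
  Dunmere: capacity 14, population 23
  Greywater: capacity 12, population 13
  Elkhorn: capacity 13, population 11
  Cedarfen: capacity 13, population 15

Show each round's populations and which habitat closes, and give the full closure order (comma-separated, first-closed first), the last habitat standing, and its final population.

Closure order: Juniper, Dunmere, Cedarfen, Elkhorn
Last habitat: Greywater with 85 animals

Round 1: Cedarfen=15 Dunmere=23 Elkhorn=11 Greywater=13 Juniper=23 → close Juniper (overflow 11)
  23÷4 = 5 each, +1 to first 3
Round 2: Cedarfen=21 Dunmere=29 Elkhorn=17 Greywater=18 → close Dunmere (overflow 15)
  29÷3 = 9 each, +1 to first 2
Round 3: Cedarfen=31 Elkhorn=27 Greywater=27 → close Cedarfen (overflow 18)
  31÷2 = 15 each, +1 to first 1
Round 4: Elkhorn=43 Greywater=42 → close Elkhorn (overflow 30)
  43÷1 = 43 each, +1 to first 0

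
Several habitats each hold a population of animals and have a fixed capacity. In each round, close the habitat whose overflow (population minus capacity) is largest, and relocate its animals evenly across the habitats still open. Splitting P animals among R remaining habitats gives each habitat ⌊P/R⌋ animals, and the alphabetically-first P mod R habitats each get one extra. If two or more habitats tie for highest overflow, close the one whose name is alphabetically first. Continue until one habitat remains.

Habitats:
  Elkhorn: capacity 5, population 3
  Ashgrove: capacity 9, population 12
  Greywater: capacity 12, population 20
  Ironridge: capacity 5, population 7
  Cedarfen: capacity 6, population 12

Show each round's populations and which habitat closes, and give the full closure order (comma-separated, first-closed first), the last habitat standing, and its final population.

Round 1: Ashgrove=12 Cedarfen=12 Elkhorn=3 Greywater=20 Ironridge=7 → close Greywater (overflow 8)
  20÷4 = 5 each, +1 to first 0
Round 2: Ashgrove=17 Cedarfen=17 Elkhorn=8 Ironridge=12 → close Cedarfen (overflow 11)
  17÷3 = 5 each, +1 to first 2
Round 3: Ashgrove=23 Elkhorn=14 Ironridge=17 → close Ashgrove (overflow 14)
  23÷2 = 11 each, +1 to first 1
Round 4: Elkhorn=26 Ironridge=28 → close Ironridge (overflow 23)
  28÷1 = 28 each, +1 to first 0

Closure order: Greywater, Cedarfen, Ashgrove, Ironridge
Last habitat: Elkhorn with 54 animals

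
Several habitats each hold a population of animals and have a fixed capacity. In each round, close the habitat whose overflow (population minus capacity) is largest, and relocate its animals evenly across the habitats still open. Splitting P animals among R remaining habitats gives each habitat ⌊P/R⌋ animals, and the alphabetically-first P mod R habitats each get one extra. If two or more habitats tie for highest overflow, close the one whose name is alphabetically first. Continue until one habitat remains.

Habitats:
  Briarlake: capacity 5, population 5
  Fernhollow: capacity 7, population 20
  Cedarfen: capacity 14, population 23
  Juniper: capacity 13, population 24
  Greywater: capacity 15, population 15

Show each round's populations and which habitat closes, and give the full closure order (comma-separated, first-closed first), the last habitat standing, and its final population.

Round 1: Briarlake=5 Cedarfen=23 Fernhollow=20 Greywater=15 Juniper=24 → close Fernhollow (overflow 13)
  20÷4 = 5 each, +1 to first 0
Round 2: Briarlake=10 Cedarfen=28 Greywater=20 Juniper=29 → close Juniper (overflow 16)
  29÷3 = 9 each, +1 to first 2
Round 3: Briarlake=20 Cedarfen=38 Greywater=29 → close Cedarfen (overflow 24)
  38÷2 = 19 each, +1 to first 0
Round 4: Briarlake=39 Greywater=48 → close Briarlake (overflow 34)
  39÷1 = 39 each, +1 to first 0

Closure order: Fernhollow, Juniper, Cedarfen, Briarlake
Last habitat: Greywater with 87 animals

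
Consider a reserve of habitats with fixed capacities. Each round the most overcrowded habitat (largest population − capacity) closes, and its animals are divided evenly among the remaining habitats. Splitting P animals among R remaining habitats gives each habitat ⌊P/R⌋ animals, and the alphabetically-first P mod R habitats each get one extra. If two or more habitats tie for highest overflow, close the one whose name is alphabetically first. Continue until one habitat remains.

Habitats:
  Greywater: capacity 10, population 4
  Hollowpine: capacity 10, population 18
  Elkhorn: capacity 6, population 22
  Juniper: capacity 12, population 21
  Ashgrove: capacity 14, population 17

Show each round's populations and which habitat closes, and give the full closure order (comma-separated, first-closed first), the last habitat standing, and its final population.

Closure order: Elkhorn, Juniper, Hollowpine, Ashgrove
Last habitat: Greywater with 82 animals

Round 1: Ashgrove=17 Elkhorn=22 Greywater=4 Hollowpine=18 Juniper=21 → close Elkhorn (overflow 16)
  22÷4 = 5 each, +1 to first 2
Round 2: Ashgrove=23 Greywater=10 Hollowpine=23 Juniper=26 → close Juniper (overflow 14)
  26÷3 = 8 each, +1 to first 2
Round 3: Ashgrove=32 Greywater=19 Hollowpine=31 → close Hollowpine (overflow 21)
  31÷2 = 15 each, +1 to first 1
Round 4: Ashgrove=48 Greywater=34 → close Ashgrove (overflow 34)
  48÷1 = 48 each, +1 to first 0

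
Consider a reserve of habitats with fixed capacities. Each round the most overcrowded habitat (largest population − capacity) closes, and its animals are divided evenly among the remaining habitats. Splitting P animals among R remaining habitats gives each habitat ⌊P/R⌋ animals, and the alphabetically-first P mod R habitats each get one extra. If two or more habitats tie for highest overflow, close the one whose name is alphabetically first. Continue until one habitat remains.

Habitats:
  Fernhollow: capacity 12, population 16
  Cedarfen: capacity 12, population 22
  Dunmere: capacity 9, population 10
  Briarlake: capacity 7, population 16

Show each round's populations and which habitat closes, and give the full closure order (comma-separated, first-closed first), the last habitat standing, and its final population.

Closure order: Cedarfen, Briarlake, Fernhollow
Last habitat: Dunmere with 64 animals

Round 1: Briarlake=16 Cedarfen=22 Dunmere=10 Fernhollow=16 → close Cedarfen (overflow 10)
  22÷3 = 7 each, +1 to first 1
Round 2: Briarlake=24 Dunmere=17 Fernhollow=23 → close Briarlake (overflow 17)
  24÷2 = 12 each, +1 to first 0
Round 3: Dunmere=29 Fernhollow=35 → close Fernhollow (overflow 23)
  35÷1 = 35 each, +1 to first 0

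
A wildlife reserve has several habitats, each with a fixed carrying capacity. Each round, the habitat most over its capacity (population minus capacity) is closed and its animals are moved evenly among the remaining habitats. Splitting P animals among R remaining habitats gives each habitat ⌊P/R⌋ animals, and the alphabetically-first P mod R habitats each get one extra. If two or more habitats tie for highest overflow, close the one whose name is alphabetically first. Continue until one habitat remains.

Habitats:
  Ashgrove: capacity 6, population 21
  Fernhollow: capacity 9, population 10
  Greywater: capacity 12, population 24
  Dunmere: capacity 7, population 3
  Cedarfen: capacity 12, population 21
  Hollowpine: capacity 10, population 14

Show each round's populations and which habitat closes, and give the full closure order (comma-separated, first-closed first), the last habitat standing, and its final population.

Closure order: Ashgrove, Greywater, Cedarfen, Hollowpine, Fernhollow
Last habitat: Dunmere with 93 animals

Round 1: Ashgrove=21 Cedarfen=21 Dunmere=3 Fernhollow=10 Greywater=24 Hollowpine=14 → close Ashgrove (overflow 15)
  21÷5 = 4 each, +1 to first 1
Round 2: Cedarfen=26 Dunmere=7 Fernhollow=14 Greywater=28 Hollowpine=18 → close Greywater (overflow 16)
  28÷4 = 7 each, +1 to first 0
Round 3: Cedarfen=33 Dunmere=14 Fernhollow=21 Hollowpine=25 → close Cedarfen (overflow 21)
  33÷3 = 11 each, +1 to first 0
Round 4: Dunmere=25 Fernhollow=32 Hollowpine=36 → close Hollowpine (overflow 26)
  36÷2 = 18 each, +1 to first 0
Round 5: Dunmere=43 Fernhollow=50 → close Fernhollow (overflow 41)
  50÷1 = 50 each, +1 to first 0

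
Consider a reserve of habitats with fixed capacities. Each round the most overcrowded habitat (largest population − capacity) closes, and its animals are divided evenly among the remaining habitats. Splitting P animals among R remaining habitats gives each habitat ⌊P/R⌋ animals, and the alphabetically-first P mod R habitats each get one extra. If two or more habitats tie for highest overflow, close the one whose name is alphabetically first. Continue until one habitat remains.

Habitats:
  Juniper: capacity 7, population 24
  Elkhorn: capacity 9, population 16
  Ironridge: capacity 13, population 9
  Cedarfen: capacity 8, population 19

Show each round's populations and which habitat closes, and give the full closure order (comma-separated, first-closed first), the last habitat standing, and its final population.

Round 1: Cedarfen=19 Elkhorn=16 Ironridge=9 Juniper=24 → close Juniper (overflow 17)
  24÷3 = 8 each, +1 to first 0
Round 2: Cedarfen=27 Elkhorn=24 Ironridge=17 → close Cedarfen (overflow 19)
  27÷2 = 13 each, +1 to first 1
Round 3: Elkhorn=38 Ironridge=30 → close Elkhorn (overflow 29)
  38÷1 = 38 each, +1 to first 0

Closure order: Juniper, Cedarfen, Elkhorn
Last habitat: Ironridge with 68 animals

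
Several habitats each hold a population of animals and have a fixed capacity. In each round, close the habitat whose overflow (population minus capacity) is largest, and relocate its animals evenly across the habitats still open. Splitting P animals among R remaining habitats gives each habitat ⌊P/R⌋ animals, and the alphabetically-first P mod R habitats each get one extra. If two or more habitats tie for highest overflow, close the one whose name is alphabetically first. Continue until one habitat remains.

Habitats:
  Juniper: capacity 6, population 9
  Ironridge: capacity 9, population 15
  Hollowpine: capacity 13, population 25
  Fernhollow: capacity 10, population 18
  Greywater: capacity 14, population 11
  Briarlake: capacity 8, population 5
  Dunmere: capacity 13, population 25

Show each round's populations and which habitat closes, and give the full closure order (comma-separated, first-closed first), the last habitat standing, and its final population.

Closure order: Dunmere, Hollowpine, Fernhollow, Ironridge, Juniper, Briarlake
Last habitat: Greywater with 108 animals

Round 1: Briarlake=5 Dunmere=25 Fernhollow=18 Greywater=11 Hollowpine=25 Ironridge=15 Juniper=9 → close Dunmere (overflow 12)
  25÷6 = 4 each, +1 to first 1
Round 2: Briarlake=10 Fernhollow=22 Greywater=15 Hollowpine=29 Ironridge=19 Juniper=13 → close Hollowpine (overflow 16)
  29÷5 = 5 each, +1 to first 4
Round 3: Briarlake=16 Fernhollow=28 Greywater=21 Ironridge=25 Juniper=18 → close Fernhollow (overflow 18)
  28÷4 = 7 each, +1 to first 0
Round 4: Briarlake=23 Greywater=28 Ironridge=32 Juniper=25 → close Ironridge (overflow 23)
  32÷3 = 10 each, +1 to first 2
Round 5: Briarlake=34 Greywater=39 Juniper=35 → close Juniper (overflow 29)
  35÷2 = 17 each, +1 to first 1
Round 6: Briarlake=52 Greywater=56 → close Briarlake (overflow 44)
  52÷1 = 52 each, +1 to first 0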